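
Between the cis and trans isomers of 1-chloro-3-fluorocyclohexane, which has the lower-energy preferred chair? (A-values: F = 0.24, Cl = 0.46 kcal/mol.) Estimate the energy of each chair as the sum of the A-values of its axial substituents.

At 1,3 positions (parity same): cis → (e,e or a,a); trans → (a,e or e,a).
Best chair for cis: E = 0.00 kcal/mol; best chair for trans: E = 0.24 kcal/mol.
The cis isomer is lower by 0.24 kcal/mol.

cis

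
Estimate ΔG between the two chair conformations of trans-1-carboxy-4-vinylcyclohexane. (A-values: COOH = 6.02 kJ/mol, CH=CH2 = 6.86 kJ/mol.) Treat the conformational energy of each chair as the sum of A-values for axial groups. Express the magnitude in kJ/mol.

12.88 kJ/mol

C1 and C4 have opposite parity, so for the trans isomer the two substituents are e,e in one chair and a,a in the other.
Chair I (carboxyl axial, vinyl axial): E = 12.88 kJ/mol.
Chair II (carboxyl equatorial, vinyl equatorial): E = 0.00 kJ/mol.
ΔE = 12.88 − 0.00 = 12.88 kJ/mol; chair II is more stable.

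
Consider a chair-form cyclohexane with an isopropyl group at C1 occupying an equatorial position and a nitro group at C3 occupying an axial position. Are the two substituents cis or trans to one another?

trans

C1 and C3 have the same parity, so their axial bonds point in the same direction.
With same-parity carbons, two substituents on the same face are both axial or both equatorial; opposite faces give one of each.
Here the groups are equatorial/axial → opposite face → trans.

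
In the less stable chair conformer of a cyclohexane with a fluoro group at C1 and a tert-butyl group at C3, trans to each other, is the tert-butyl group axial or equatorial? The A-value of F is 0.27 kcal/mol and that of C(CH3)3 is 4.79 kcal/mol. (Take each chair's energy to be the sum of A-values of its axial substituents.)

axial

C1 and C3 have the same parity, so for the trans isomer the two substituents are one axial and one equatorial in each chair.
Chair I (fluoro axial, tert-butyl equatorial): E = 0.27 kcal/mol.
Chair II (fluoro equatorial, tert-butyl axial): E = 4.79 kcal/mol.
Chair II is the less stable (higher-energy) conformer, and in that chair the tert-butyl group is axial.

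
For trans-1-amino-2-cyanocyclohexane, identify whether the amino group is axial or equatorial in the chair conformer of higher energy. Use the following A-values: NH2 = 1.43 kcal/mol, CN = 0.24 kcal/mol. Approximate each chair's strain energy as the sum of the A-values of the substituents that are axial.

axial

C1 and C2 have opposite parity, so for the trans isomer the two substituents are e,e in one chair and a,a in the other.
Chair I (amino axial, cyano axial): E = 1.67 kcal/mol.
Chair II (amino equatorial, cyano equatorial): E = 0.00 kcal/mol.
Chair I is the less stable (higher-energy) conformer, and in that chair the amino group is axial.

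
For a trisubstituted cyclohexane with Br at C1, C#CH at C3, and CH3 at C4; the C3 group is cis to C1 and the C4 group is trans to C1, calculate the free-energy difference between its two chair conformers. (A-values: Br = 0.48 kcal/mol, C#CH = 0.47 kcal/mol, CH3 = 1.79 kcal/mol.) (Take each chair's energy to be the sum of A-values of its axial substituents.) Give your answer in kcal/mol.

2.74 kcal/mol

Chair I (bromo axial, ethynyl axial, methyl axial): E = 2.74 kcal/mol.
Chair II (bromo equatorial, ethynyl equatorial, methyl equatorial): E = 0.00 kcal/mol.
ΔE = 2.74 − 0.00 = 2.74 kcal/mol; chair II is more stable.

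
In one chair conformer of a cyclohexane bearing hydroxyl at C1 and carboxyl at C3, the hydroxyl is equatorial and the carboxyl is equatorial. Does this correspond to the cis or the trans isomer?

cis

C1 and C3 have the same parity, so their axial bonds point in the same direction.
With same-parity carbons, two substituents on the same face are both axial or both equatorial; opposite faces give one of each.
Here the groups are equatorial/equatorial → same face → cis.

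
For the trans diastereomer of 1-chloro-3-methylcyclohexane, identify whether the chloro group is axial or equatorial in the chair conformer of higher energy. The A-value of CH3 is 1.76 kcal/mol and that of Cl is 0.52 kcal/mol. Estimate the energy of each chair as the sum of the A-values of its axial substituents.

C1 and C3 have the same parity, so for the trans isomer the two substituents are one axial and one equatorial in each chair.
Chair I (methyl axial, chloro equatorial): E = 1.76 kcal/mol.
Chair II (methyl equatorial, chloro axial): E = 0.52 kcal/mol.
Chair I is the less stable (higher-energy) conformer, and in that chair the chloro group is equatorial.

equatorial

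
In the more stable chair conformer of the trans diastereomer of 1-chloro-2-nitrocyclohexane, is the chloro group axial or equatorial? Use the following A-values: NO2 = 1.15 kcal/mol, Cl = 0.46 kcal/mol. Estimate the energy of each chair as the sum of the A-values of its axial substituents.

C1 and C2 have opposite parity, so for the trans isomer the two substituents are e,e in one chair and a,a in the other.
Chair I (nitro axial, chloro axial): E = 1.61 kcal/mol.
Chair II (nitro equatorial, chloro equatorial): E = 0.00 kcal/mol.
Chair II is the more stable (lower-energy) conformer, and in that chair the chloro group is equatorial.

equatorial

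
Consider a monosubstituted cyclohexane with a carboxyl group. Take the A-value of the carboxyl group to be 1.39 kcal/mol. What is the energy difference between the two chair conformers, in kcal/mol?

1.39 kcal/mol

A monosubstituted cyclohexane has one chair with the carboxyl group axial (E = A = 1.39 kcal/mol) and one with it equatorial (E = 0).
ΔE = 1.39 − 0 = 1.39 kcal/mol.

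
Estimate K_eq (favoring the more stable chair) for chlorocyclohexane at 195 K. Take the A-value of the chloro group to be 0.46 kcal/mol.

One chair has the chloro group axial (E = 0.46 kcal/mol) and the other has it equatorial (E = 0).
ΔG = 0.46 kcal/mol between the two chairs.
K = exp(ΔG/RT) with R = 1.987×10⁻³ kcal mol⁻¹ K⁻¹ and T = 195 K gives K ≈ 3.28.

K ≈ 3.28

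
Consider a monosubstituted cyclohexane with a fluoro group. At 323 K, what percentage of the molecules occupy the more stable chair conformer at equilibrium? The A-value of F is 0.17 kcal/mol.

One chair has the fluoro group axial (E = 0.17 kcal/mol) and the other has it equatorial (E = 0).
ΔG = 0.17 kcal/mol between the two chairs.
K = exp(ΔG/RT) with R = 1.987×10⁻³ kcal mol⁻¹ K⁻¹ and T = 323 K gives K ≈ 1.3.
Fraction in the lower-energy chair = K/(K+1) = 56.6%.

56.6%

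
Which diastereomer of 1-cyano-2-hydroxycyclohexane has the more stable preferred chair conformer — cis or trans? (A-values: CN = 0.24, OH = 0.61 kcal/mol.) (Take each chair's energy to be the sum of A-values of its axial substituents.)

trans

At 1,2 positions (parity opposite): cis → (a,e or e,a); trans → (e,e or a,a).
Best chair for cis: E = 0.24 kcal/mol; best chair for trans: E = 0.00 kcal/mol.
The trans isomer is lower by 0.24 kcal/mol.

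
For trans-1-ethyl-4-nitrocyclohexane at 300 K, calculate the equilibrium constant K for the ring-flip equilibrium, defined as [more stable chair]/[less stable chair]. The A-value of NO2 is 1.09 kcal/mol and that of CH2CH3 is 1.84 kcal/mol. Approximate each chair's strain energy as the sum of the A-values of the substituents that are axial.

K ≈ 136

C1 and C4 have opposite parity, so for the trans isomer the two substituents are e,e in one chair and a,a in the other.
Chair I (nitro axial, ethyl axial): E = 2.93 kcal/mol; chair II (nitro equatorial, ethyl equatorial): E = 0.00 kcal/mol.
ΔG = 2.93 kcal/mol between the two chairs.
K = exp(ΔG/RT) with R = 1.987×10⁻³ kcal mol⁻¹ K⁻¹ and T = 300 K gives K ≈ 136.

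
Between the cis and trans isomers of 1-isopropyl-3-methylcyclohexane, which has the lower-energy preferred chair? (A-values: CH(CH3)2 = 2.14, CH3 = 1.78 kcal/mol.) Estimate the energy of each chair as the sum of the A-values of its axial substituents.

At 1,3 positions (parity same): cis → (e,e or a,a); trans → (a,e or e,a).
Best chair for cis: E = 0.00 kcal/mol; best chair for trans: E = 1.78 kcal/mol.
The cis isomer is lower by 1.78 kcal/mol.

cis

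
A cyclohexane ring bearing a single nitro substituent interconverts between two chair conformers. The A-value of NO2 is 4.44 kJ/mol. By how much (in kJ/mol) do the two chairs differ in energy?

A monosubstituted cyclohexane has one chair with the nitro group axial (E = A = 4.44 kJ/mol) and one with it equatorial (E = 0).
ΔE = 4.44 − 0 = 4.44 kJ/mol.

4.44 kJ/mol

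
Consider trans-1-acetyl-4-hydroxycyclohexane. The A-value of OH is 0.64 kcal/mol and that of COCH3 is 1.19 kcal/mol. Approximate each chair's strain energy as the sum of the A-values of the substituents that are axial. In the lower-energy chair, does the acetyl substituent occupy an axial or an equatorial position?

equatorial

C1 and C4 have opposite parity, so for the trans isomer the two substituents are e,e in one chair and a,a in the other.
Chair I (hydroxyl axial, acetyl axial): E = 1.83 kcal/mol.
Chair II (hydroxyl equatorial, acetyl equatorial): E = 0.00 kcal/mol.
Chair II is the more stable (lower-energy) conformer, and in that chair the acetyl group is equatorial.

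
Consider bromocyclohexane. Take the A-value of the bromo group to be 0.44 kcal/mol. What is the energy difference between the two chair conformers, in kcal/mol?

0.44 kcal/mol

A monosubstituted cyclohexane has one chair with the bromo group axial (E = A = 0.44 kcal/mol) and one with it equatorial (E = 0).
ΔE = 0.44 − 0 = 0.44 kcal/mol.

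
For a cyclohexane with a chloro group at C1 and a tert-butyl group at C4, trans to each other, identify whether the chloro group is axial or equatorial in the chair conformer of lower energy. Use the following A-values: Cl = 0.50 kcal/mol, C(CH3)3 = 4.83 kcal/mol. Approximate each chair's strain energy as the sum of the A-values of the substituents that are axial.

C1 and C4 have opposite parity, so for the trans isomer the two substituents are e,e in one chair and a,a in the other.
Chair I (chloro axial, tert-butyl axial): E = 5.33 kcal/mol.
Chair II (chloro equatorial, tert-butyl equatorial): E = 0.00 kcal/mol.
Chair II is the more stable (lower-energy) conformer, and in that chair the chloro group is equatorial.

equatorial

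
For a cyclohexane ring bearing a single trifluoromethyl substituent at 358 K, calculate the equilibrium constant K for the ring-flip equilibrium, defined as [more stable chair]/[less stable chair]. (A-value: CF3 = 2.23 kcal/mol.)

One chair has the trifluoromethyl group axial (E = 2.23 kcal/mol) and the other has it equatorial (E = 0).
ΔG = 2.23 kcal/mol between the two chairs.
K = exp(ΔG/RT) with R = 1.987×10⁻³ kcal mol⁻¹ K⁻¹ and T = 358 K gives K ≈ 23.

K ≈ 23.0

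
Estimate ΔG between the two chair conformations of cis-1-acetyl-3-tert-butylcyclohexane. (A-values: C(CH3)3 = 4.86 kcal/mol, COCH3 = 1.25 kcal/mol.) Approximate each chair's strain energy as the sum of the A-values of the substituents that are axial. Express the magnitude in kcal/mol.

C1 and C3 have the same parity, so for the cis isomer the two substituents are e,e in one chair and a,a in the other.
Chair I (tert-butyl axial, acetyl axial): E = 6.11 kcal/mol.
Chair II (tert-butyl equatorial, acetyl equatorial): E = 0.00 kcal/mol.
ΔE = 6.11 − 0.00 = 6.11 kcal/mol; chair II is more stable.

6.11 kcal/mol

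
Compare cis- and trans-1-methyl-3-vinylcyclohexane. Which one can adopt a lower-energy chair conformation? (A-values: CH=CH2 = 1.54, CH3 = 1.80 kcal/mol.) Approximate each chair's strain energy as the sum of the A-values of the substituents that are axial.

cis

At 1,3 positions (parity same): cis → (e,e or a,a); trans → (a,e or e,a).
Best chair for cis: E = 0.00 kcal/mol; best chair for trans: E = 1.54 kcal/mol.
The cis isomer is lower by 1.54 kcal/mol.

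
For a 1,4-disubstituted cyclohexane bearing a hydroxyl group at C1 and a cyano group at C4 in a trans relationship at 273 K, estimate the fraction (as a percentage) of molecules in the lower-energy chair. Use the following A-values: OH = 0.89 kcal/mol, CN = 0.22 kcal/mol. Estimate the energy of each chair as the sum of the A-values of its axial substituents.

C1 and C4 have opposite parity, so for the trans isomer the two substituents are e,e in one chair and a,a in the other.
Chair I (hydroxyl axial, cyano axial): E = 1.11 kcal/mol; chair II (hydroxyl equatorial, cyano equatorial): E = 0.00 kcal/mol.
ΔG = 1.11 kcal/mol between the two chairs.
K = exp(ΔG/RT) with R = 1.987×10⁻³ kcal mol⁻¹ K⁻¹ and T = 273 K gives K ≈ 7.74.
Fraction in the lower-energy chair = K/(K+1) = 88.6%.

88.6%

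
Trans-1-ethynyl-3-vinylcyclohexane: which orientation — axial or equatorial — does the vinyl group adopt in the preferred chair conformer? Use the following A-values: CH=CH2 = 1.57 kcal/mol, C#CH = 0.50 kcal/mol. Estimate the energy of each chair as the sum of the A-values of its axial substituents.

C1 and C3 have the same parity, so for the trans isomer the two substituents are one axial and one equatorial in each chair.
Chair I (vinyl axial, ethynyl equatorial): E = 1.57 kcal/mol.
Chair II (vinyl equatorial, ethynyl axial): E = 0.50 kcal/mol.
Chair II is the more stable (lower-energy) conformer, and in that chair the vinyl group is equatorial.

equatorial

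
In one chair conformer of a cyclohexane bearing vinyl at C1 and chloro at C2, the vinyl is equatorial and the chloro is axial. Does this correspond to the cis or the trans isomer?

cis

C1 and C2 have opposite parity, so their axial bonds point in opposite directions.
With opposite-parity carbons, two substituents on the same face are one axial and one equatorial; opposite faces give both axial or both equatorial.
Here the groups are equatorial/axial → same face → cis.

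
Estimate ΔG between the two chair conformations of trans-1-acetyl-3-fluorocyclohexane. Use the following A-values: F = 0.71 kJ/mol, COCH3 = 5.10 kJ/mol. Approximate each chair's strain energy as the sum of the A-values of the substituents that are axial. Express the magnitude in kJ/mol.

C1 and C3 have the same parity, so for the trans isomer the two substituents are one axial and one equatorial in each chair.
Chair I (fluoro axial, acetyl equatorial): E = 0.71 kJ/mol.
Chair II (fluoro equatorial, acetyl axial): E = 5.10 kJ/mol.
ΔE = 5.10 − 0.71 = 4.39 kJ/mol; chair I is more stable.

4.39 kJ/mol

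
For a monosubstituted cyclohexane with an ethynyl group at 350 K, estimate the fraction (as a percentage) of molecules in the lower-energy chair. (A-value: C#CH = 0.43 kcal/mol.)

65.0%

One chair has the ethynyl group axial (E = 0.43 kcal/mol) and the other has it equatorial (E = 0).
ΔG = 0.43 kcal/mol between the two chairs.
K = exp(ΔG/RT) with R = 1.987×10⁻³ kcal mol⁻¹ K⁻¹ and T = 350 K gives K ≈ 1.86.
Fraction in the lower-energy chair = K/(K+1) = 65.0%.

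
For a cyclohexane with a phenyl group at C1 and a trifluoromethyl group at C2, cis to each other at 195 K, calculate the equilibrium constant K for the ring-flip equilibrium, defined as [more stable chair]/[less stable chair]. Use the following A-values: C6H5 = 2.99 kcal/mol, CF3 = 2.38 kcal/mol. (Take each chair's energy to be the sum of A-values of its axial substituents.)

C1 and C2 have opposite parity, so for the cis isomer the two substituents are one axial and one equatorial in each chair.
Chair I (phenyl axial, trifluoromethyl equatorial): E = 2.99 kcal/mol; chair II (phenyl equatorial, trifluoromethyl axial): E = 2.38 kcal/mol.
ΔG = 0.61 kcal/mol between the two chairs.
K = exp(ΔG/RT) with R = 1.987×10⁻³ kcal mol⁻¹ K⁻¹ and T = 195 K gives K ≈ 4.83.

K ≈ 4.83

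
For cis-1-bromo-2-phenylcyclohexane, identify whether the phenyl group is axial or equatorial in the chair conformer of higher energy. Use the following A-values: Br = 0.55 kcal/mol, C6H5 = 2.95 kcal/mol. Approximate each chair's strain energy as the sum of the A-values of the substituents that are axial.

axial

C1 and C2 have opposite parity, so for the cis isomer the two substituents are one axial and one equatorial in each chair.
Chair I (bromo axial, phenyl equatorial): E = 0.55 kcal/mol.
Chair II (bromo equatorial, phenyl axial): E = 2.95 kcal/mol.
Chair II is the less stable (higher-energy) conformer, and in that chair the phenyl group is axial.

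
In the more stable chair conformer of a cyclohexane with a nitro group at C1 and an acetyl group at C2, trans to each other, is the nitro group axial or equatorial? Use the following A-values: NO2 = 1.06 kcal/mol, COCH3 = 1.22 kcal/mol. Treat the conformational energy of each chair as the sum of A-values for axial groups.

C1 and C2 have opposite parity, so for the trans isomer the two substituents are e,e in one chair and a,a in the other.
Chair I (nitro axial, acetyl axial): E = 2.28 kcal/mol.
Chair II (nitro equatorial, acetyl equatorial): E = 0.00 kcal/mol.
Chair II is the more stable (lower-energy) conformer, and in that chair the nitro group is equatorial.

equatorial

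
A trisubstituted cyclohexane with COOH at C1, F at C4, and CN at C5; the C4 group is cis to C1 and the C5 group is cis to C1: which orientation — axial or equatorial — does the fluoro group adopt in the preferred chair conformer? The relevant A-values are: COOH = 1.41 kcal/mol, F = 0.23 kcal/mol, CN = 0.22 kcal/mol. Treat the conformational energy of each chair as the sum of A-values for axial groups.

axial

Chair I (carboxyl axial, fluoro equatorial, cyano axial): E = 1.63 kcal/mol.
Chair II (carboxyl equatorial, fluoro axial, cyano equatorial): E = 0.23 kcal/mol.
Chair II is the more stable (lower-energy) conformer, and in that chair the fluoro group is axial.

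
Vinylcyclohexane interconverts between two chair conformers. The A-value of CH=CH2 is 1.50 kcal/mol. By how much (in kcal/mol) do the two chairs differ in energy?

1.50 kcal/mol

A monosubstituted cyclohexane has one chair with the vinyl group axial (E = A = 1.50 kcal/mol) and one with it equatorial (E = 0).
ΔE = 1.50 − 0 = 1.50 kcal/mol.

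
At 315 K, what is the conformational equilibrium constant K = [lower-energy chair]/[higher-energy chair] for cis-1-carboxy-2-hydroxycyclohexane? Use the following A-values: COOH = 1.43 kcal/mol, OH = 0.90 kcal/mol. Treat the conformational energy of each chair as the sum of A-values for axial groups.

C1 and C2 have opposite parity, so for the cis isomer the two substituents are one axial and one equatorial in each chair.
Chair I (carboxyl axial, hydroxyl equatorial): E = 1.43 kcal/mol; chair II (carboxyl equatorial, hydroxyl axial): E = 0.90 kcal/mol.
ΔG = 0.53 kcal/mol between the two chairs.
K = exp(ΔG/RT) with R = 1.987×10⁻³ kcal mol⁻¹ K⁻¹ and T = 315 K gives K ≈ 2.33.

K ≈ 2.33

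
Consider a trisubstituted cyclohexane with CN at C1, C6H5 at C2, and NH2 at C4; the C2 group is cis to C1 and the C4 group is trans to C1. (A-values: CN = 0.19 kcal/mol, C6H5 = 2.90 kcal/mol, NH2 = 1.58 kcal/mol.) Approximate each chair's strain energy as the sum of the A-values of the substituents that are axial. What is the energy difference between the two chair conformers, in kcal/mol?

1.13 kcal/mol

Chair I (cyano axial, phenyl equatorial, amino axial): E = 1.77 kcal/mol.
Chair II (cyano equatorial, phenyl axial, amino equatorial): E = 2.90 kcal/mol.
ΔE = 2.90 − 1.77 = 1.13 kcal/mol; chair I is more stable.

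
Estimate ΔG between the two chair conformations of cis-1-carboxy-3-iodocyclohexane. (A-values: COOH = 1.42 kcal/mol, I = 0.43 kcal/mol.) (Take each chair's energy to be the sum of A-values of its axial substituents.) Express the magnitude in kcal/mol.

1.85 kcal/mol

C1 and C3 have the same parity, so for the cis isomer the two substituents are e,e in one chair and a,a in the other.
Chair I (carboxyl axial, iodo axial): E = 1.85 kcal/mol.
Chair II (carboxyl equatorial, iodo equatorial): E = 0.00 kcal/mol.
ΔE = 1.85 − 0.00 = 1.85 kcal/mol; chair II is more stable.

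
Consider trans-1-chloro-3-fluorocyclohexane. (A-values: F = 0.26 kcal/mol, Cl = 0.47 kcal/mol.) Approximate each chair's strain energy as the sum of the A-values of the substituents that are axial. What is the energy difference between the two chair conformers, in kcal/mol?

C1 and C3 have the same parity, so for the trans isomer the two substituents are one axial and one equatorial in each chair.
Chair I (fluoro axial, chloro equatorial): E = 0.26 kcal/mol.
Chair II (fluoro equatorial, chloro axial): E = 0.47 kcal/mol.
ΔE = 0.47 − 0.26 = 0.21 kcal/mol; chair I is more stable.

0.21 kcal/mol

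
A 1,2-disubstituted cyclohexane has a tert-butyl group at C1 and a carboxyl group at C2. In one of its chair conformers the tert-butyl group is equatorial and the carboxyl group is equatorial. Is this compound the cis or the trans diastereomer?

trans

C1 and C2 have opposite parity, so their axial bonds point in opposite directions.
With opposite-parity carbons, two substituents on the same face are one axial and one equatorial; opposite faces give both axial or both equatorial.
Here the groups are equatorial/equatorial → opposite face → trans.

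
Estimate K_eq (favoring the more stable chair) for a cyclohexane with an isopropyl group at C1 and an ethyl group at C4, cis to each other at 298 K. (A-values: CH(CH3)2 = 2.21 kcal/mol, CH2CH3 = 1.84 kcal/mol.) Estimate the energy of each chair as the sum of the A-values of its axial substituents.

C1 and C4 have opposite parity, so for the cis isomer the two substituents are one axial and one equatorial in each chair.
Chair I (isopropyl axial, ethyl equatorial): E = 2.21 kcal/mol; chair II (isopropyl equatorial, ethyl axial): E = 1.84 kcal/mol.
ΔG = 0.37 kcal/mol between the two chairs.
K = exp(ΔG/RT) with R = 1.987×10⁻³ kcal mol⁻¹ K⁻¹ and T = 298 K gives K ≈ 1.87.

K ≈ 1.87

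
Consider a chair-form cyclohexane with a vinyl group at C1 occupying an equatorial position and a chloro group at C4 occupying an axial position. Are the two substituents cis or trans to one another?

C1 and C4 have opposite parity, so their axial bonds point in opposite directions.
With opposite-parity carbons, two substituents on the same face are one axial and one equatorial; opposite faces give both axial or both equatorial.
Here the groups are equatorial/axial → same face → cis.

cis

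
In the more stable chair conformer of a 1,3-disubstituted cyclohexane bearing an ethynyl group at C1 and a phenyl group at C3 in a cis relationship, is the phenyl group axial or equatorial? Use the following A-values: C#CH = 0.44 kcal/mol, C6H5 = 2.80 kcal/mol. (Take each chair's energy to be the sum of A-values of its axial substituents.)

C1 and C3 have the same parity, so for the cis isomer the two substituents are e,e in one chair and a,a in the other.
Chair I (ethynyl axial, phenyl axial): E = 3.24 kcal/mol.
Chair II (ethynyl equatorial, phenyl equatorial): E = 0.00 kcal/mol.
Chair II is the more stable (lower-energy) conformer, and in that chair the phenyl group is equatorial.

equatorial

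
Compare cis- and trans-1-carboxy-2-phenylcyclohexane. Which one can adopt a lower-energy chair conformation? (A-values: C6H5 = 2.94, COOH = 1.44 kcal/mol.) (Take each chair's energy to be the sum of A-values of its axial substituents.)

trans

At 1,2 positions (parity opposite): cis → (a,e or e,a); trans → (e,e or a,a).
Best chair for cis: E = 1.44 kcal/mol; best chair for trans: E = 0.00 kcal/mol.
The trans isomer is lower by 1.44 kcal/mol.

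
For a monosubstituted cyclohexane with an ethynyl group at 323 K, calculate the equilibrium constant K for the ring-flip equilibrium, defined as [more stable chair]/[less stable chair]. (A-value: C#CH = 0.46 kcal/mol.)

One chair has the ethynyl group axial (E = 0.46 kcal/mol) and the other has it equatorial (E = 0).
ΔG = 0.46 kcal/mol between the two chairs.
K = exp(ΔG/RT) with R = 1.987×10⁻³ kcal mol⁻¹ K⁻¹ and T = 323 K gives K ≈ 2.05.

K ≈ 2.05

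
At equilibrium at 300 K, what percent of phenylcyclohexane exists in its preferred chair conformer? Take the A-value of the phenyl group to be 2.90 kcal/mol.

99.2%

One chair has the phenyl group axial (E = 2.90 kcal/mol) and the other has it equatorial (E = 0).
ΔG = 2.90 kcal/mol between the two chairs.
K = exp(ΔG/RT) with R = 1.987×10⁻³ kcal mol⁻¹ K⁻¹ and T = 300 K gives K ≈ 130.
Fraction in the lower-energy chair = K/(K+1) = 99.2%.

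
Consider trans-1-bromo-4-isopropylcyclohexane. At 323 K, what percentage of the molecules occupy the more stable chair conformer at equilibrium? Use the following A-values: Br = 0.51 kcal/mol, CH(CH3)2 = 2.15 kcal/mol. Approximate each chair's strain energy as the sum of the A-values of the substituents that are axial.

98.4%

C1 and C4 have opposite parity, so for the trans isomer the two substituents are e,e in one chair and a,a in the other.
Chair I (bromo axial, isopropyl axial): E = 2.66 kcal/mol; chair II (bromo equatorial, isopropyl equatorial): E = 0.00 kcal/mol.
ΔG = 2.66 kcal/mol between the two chairs.
K = exp(ΔG/RT) with R = 1.987×10⁻³ kcal mol⁻¹ K⁻¹ and T = 323 K gives K ≈ 63.1.
Fraction in the lower-energy chair = K/(K+1) = 98.4%.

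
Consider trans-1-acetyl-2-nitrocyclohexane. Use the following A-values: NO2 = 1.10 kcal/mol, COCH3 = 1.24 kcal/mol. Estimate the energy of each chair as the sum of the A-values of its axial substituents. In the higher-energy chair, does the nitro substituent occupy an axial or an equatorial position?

C1 and C2 have opposite parity, so for the trans isomer the two substituents are e,e in one chair and a,a in the other.
Chair I (nitro axial, acetyl axial): E = 2.34 kcal/mol.
Chair II (nitro equatorial, acetyl equatorial): E = 0.00 kcal/mol.
Chair I is the less stable (higher-energy) conformer, and in that chair the nitro group is axial.

axial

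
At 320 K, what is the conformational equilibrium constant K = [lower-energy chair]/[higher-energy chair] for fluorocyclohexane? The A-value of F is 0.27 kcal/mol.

K ≈ 1.53

One chair has the fluoro group axial (E = 0.27 kcal/mol) and the other has it equatorial (E = 0).
ΔG = 0.27 kcal/mol between the two chairs.
K = exp(ΔG/RT) with R = 1.987×10⁻³ kcal mol⁻¹ K⁻¹ and T = 320 K gives K ≈ 1.53.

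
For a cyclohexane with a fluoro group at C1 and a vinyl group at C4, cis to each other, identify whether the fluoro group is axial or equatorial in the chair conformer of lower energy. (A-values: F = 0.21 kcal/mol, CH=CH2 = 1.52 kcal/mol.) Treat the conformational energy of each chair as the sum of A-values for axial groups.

C1 and C4 have opposite parity, so for the cis isomer the two substituents are one axial and one equatorial in each chair.
Chair I (fluoro axial, vinyl equatorial): E = 0.21 kcal/mol.
Chair II (fluoro equatorial, vinyl axial): E = 1.52 kcal/mol.
Chair I is the more stable (lower-energy) conformer, and in that chair the fluoro group is axial.

axial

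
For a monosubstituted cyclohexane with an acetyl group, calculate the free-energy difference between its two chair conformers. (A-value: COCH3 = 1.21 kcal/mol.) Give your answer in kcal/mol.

A monosubstituted cyclohexane has one chair with the acetyl group axial (E = A = 1.21 kcal/mol) and one with it equatorial (E = 0).
ΔE = 1.21 − 0 = 1.21 kcal/mol.

1.21 kcal/mol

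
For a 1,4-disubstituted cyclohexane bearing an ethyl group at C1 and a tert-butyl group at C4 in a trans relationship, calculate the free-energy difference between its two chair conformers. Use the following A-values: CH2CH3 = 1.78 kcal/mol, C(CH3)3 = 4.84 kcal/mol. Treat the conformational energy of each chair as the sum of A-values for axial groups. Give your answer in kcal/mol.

6.62 kcal/mol

C1 and C4 have opposite parity, so for the trans isomer the two substituents are e,e in one chair and a,a in the other.
Chair I (ethyl axial, tert-butyl axial): E = 6.62 kcal/mol.
Chair II (ethyl equatorial, tert-butyl equatorial): E = 0.00 kcal/mol.
ΔE = 6.62 − 0.00 = 6.62 kcal/mol; chair II is more stable.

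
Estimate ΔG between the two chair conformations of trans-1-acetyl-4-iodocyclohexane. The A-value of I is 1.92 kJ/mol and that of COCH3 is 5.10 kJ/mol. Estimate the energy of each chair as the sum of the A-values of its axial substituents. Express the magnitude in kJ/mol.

C1 and C4 have opposite parity, so for the trans isomer the two substituents are e,e in one chair and a,a in the other.
Chair I (iodo axial, acetyl axial): E = 7.02 kJ/mol.
Chair II (iodo equatorial, acetyl equatorial): E = 0.00 kJ/mol.
ΔE = 7.02 − 0.00 = 7.02 kJ/mol; chair II is more stable.

7.02 kJ/mol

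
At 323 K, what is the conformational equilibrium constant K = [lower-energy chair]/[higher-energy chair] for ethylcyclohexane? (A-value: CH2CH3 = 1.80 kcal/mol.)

K ≈ 16.5

One chair has the ethyl group axial (E = 1.80 kcal/mol) and the other has it equatorial (E = 0).
ΔG = 1.80 kcal/mol between the two chairs.
K = exp(ΔG/RT) with R = 1.987×10⁻³ kcal mol⁻¹ K⁻¹ and T = 323 K gives K ≈ 16.5.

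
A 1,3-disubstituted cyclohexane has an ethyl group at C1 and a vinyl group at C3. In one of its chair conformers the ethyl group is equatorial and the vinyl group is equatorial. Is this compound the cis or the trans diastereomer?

C1 and C3 have the same parity, so their axial bonds point in the same direction.
With same-parity carbons, two substituents on the same face are both axial or both equatorial; opposite faces give one of each.
Here the groups are equatorial/equatorial → same face → cis.

cis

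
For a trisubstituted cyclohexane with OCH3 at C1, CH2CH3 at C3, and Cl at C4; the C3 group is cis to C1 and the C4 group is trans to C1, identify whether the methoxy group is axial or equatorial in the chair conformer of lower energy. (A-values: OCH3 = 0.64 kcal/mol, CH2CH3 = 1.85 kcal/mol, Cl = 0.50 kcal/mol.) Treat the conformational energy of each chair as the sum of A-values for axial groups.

equatorial

Chair I (methoxy axial, ethyl axial, chloro axial): E = 2.99 kcal/mol.
Chair II (methoxy equatorial, ethyl equatorial, chloro equatorial): E = 0.00 kcal/mol.
Chair II is the more stable (lower-energy) conformer, and in that chair the methoxy group is equatorial.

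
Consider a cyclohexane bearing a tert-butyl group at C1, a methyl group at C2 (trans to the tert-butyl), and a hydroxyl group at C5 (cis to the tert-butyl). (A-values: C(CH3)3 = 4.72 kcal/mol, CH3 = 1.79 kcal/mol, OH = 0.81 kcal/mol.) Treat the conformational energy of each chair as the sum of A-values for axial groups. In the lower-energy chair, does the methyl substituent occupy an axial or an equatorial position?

equatorial

Chair I (tert-butyl axial, methyl axial, hydroxyl axial): E = 7.32 kcal/mol.
Chair II (tert-butyl equatorial, methyl equatorial, hydroxyl equatorial): E = 0.00 kcal/mol.
Chair II is the more stable (lower-energy) conformer, and in that chair the methyl group is equatorial.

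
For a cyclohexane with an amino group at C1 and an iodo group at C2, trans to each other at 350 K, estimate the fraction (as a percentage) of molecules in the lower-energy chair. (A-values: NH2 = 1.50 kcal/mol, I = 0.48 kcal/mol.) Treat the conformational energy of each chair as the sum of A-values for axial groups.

94.5%

C1 and C2 have opposite parity, so for the trans isomer the two substituents are e,e in one chair and a,a in the other.
Chair I (amino axial, iodo axial): E = 1.98 kcal/mol; chair II (amino equatorial, iodo equatorial): E = 0.00 kcal/mol.
ΔG = 1.98 kcal/mol between the two chairs.
K = exp(ΔG/RT) with R = 1.987×10⁻³ kcal mol⁻¹ K⁻¹ and T = 350 K gives K ≈ 17.2.
Fraction in the lower-energy chair = K/(K+1) = 94.5%.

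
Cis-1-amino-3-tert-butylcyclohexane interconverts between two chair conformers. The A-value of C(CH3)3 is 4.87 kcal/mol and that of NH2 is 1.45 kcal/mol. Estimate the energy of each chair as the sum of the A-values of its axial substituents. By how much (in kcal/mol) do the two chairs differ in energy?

C1 and C3 have the same parity, so for the cis isomer the two substituents are e,e in one chair and a,a in the other.
Chair I (tert-butyl axial, amino axial): E = 6.32 kcal/mol.
Chair II (tert-butyl equatorial, amino equatorial): E = 0.00 kcal/mol.
ΔE = 6.32 − 0.00 = 6.32 kcal/mol; chair II is more stable.

6.32 kcal/mol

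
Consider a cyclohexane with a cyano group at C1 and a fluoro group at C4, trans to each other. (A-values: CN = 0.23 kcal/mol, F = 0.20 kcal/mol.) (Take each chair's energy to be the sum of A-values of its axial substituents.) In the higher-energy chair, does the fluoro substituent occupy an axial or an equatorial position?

axial

C1 and C4 have opposite parity, so for the trans isomer the two substituents are e,e in one chair and a,a in the other.
Chair I (cyano axial, fluoro axial): E = 0.43 kcal/mol.
Chair II (cyano equatorial, fluoro equatorial): E = 0.00 kcal/mol.
Chair I is the less stable (higher-energy) conformer, and in that chair the fluoro group is axial.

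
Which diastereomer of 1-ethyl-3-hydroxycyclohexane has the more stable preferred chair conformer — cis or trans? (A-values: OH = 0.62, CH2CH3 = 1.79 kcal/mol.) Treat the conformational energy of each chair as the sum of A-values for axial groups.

cis

At 1,3 positions (parity same): cis → (e,e or a,a); trans → (a,e or e,a).
Best chair for cis: E = 0.00 kcal/mol; best chair for trans: E = 0.62 kcal/mol.
The cis isomer is lower by 0.62 kcal/mol.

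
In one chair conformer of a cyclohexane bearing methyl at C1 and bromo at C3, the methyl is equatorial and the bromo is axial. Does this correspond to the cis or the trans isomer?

trans

C1 and C3 have the same parity, so their axial bonds point in the same direction.
With same-parity carbons, two substituents on the same face are both axial or both equatorial; opposite faces give one of each.
Here the groups are equatorial/axial → opposite face → trans.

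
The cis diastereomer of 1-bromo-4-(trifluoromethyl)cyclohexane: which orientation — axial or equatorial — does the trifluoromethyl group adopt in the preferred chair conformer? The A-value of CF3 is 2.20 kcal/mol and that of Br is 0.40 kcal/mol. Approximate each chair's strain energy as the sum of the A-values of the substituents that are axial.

C1 and C4 have opposite parity, so for the cis isomer the two substituents are one axial and one equatorial in each chair.
Chair I (trifluoromethyl axial, bromo equatorial): E = 2.20 kcal/mol.
Chair II (trifluoromethyl equatorial, bromo axial): E = 0.40 kcal/mol.
Chair II is the more stable (lower-energy) conformer, and in that chair the trifluoromethyl group is equatorial.

equatorial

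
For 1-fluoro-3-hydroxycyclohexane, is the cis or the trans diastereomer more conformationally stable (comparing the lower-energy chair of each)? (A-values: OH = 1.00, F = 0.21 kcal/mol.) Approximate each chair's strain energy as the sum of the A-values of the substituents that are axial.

At 1,3 positions (parity same): cis → (e,e or a,a); trans → (a,e or e,a).
Best chair for cis: E = 0.00 kcal/mol; best chair for trans: E = 0.21 kcal/mol.
The cis isomer is lower by 0.21 kcal/mol.

cis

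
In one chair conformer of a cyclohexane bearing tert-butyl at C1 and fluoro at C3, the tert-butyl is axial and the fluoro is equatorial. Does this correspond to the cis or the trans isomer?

trans

C1 and C3 have the same parity, so their axial bonds point in the same direction.
With same-parity carbons, two substituents on the same face are both axial or both equatorial; opposite faces give one of each.
Here the groups are axial/equatorial → opposite face → trans.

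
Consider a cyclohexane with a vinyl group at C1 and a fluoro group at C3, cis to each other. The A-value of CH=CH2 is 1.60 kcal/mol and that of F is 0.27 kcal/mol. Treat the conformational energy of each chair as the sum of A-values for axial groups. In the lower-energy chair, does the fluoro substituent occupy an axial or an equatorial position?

equatorial

C1 and C3 have the same parity, so for the cis isomer the two substituents are e,e in one chair and a,a in the other.
Chair I (vinyl axial, fluoro axial): E = 1.87 kcal/mol.
Chair II (vinyl equatorial, fluoro equatorial): E = 0.00 kcal/mol.
Chair II is the more stable (lower-energy) conformer, and in that chair the fluoro group is equatorial.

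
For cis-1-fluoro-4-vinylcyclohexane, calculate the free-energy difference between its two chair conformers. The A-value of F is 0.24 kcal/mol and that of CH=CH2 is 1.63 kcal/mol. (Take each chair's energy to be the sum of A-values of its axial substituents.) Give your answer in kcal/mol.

C1 and C4 have opposite parity, so for the cis isomer the two substituents are one axial and one equatorial in each chair.
Chair I (fluoro axial, vinyl equatorial): E = 0.24 kcal/mol.
Chair II (fluoro equatorial, vinyl axial): E = 1.63 kcal/mol.
ΔE = 1.63 − 0.24 = 1.39 kcal/mol; chair I is more stable.

1.39 kcal/mol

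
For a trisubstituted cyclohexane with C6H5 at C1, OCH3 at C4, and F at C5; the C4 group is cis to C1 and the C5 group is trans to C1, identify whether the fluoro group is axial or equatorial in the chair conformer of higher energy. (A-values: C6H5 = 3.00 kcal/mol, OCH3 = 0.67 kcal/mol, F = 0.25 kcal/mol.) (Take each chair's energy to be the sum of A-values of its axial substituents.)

equatorial

Chair I (phenyl axial, methoxy equatorial, fluoro equatorial): E = 3.00 kcal/mol.
Chair II (phenyl equatorial, methoxy axial, fluoro axial): E = 0.92 kcal/mol.
Chair I is the less stable (higher-energy) conformer, and in that chair the fluoro group is equatorial.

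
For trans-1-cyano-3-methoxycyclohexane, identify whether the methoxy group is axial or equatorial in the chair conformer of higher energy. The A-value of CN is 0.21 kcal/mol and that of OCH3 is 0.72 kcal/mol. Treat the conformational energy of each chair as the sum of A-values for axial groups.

axial

C1 and C3 have the same parity, so for the trans isomer the two substituents are one axial and one equatorial in each chair.
Chair I (cyano axial, methoxy equatorial): E = 0.21 kcal/mol.
Chair II (cyano equatorial, methoxy axial): E = 0.72 kcal/mol.
Chair II is the less stable (higher-energy) conformer, and in that chair the methoxy group is axial.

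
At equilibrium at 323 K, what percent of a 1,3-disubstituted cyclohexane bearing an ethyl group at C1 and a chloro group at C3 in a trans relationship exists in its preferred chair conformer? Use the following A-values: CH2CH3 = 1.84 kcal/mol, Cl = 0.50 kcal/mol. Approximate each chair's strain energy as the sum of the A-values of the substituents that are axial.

C1 and C3 have the same parity, so for the trans isomer the two substituents are one axial and one equatorial in each chair.
Chair I (ethyl axial, chloro equatorial): E = 1.84 kcal/mol; chair II (ethyl equatorial, chloro axial): E = 0.50 kcal/mol.
ΔG = 1.34 kcal/mol between the two chairs.
K = exp(ΔG/RT) with R = 1.987×10⁻³ kcal mol⁻¹ K⁻¹ and T = 323 K gives K ≈ 8.07.
Fraction in the lower-energy chair = K/(K+1) = 89.0%.

89.0%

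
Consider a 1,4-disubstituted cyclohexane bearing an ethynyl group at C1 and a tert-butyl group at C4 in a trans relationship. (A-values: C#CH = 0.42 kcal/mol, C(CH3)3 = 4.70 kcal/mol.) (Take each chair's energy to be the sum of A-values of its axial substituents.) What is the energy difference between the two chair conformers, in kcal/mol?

5.12 kcal/mol

C1 and C4 have opposite parity, so for the trans isomer the two substituents are e,e in one chair and a,a in the other.
Chair I (ethynyl axial, tert-butyl axial): E = 5.12 kcal/mol.
Chair II (ethynyl equatorial, tert-butyl equatorial): E = 0.00 kcal/mol.
ΔE = 5.12 − 0.00 = 5.12 kcal/mol; chair II is more stable.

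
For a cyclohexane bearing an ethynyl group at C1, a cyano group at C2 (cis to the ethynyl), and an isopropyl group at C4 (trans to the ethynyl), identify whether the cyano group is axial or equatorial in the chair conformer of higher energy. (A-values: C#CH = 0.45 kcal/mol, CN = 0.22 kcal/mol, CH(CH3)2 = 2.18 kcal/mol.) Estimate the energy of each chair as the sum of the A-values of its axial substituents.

equatorial

Chair I (ethynyl axial, cyano equatorial, isopropyl axial): E = 2.63 kcal/mol.
Chair II (ethynyl equatorial, cyano axial, isopropyl equatorial): E = 0.22 kcal/mol.
Chair I is the less stable (higher-energy) conformer, and in that chair the cyano group is equatorial.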